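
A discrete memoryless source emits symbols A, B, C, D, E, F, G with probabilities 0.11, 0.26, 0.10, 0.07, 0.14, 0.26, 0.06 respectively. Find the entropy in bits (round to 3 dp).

H = −Σ pᵢ log₂ pᵢ.
−0.11·log₂(0.11) = 0.3503
−0.26·log₂(0.26) = 0.5053
−0.10·log₂(0.10) = 0.3322
−0.07·log₂(0.07) = 0.2686
−0.14·log₂(0.14) = 0.3971
−0.26·log₂(0.26) = 0.5053
−0.06·log₂(0.06) = 0.2435
Sum ≈ 2.6023 → 2.602 bits.

2.602 bits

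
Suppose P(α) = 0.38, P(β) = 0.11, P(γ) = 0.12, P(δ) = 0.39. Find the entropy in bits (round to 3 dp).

H = −Σ pᵢ log₂ pᵢ.
−0.38·log₂(0.38) = 0.5305
−0.11·log₂(0.11) = 0.3503
−0.12·log₂(0.12) = 0.3671
−0.39·log₂(0.39) = 0.5298
Sum ≈ 1.7776 → 1.778 bits.

1.778 bits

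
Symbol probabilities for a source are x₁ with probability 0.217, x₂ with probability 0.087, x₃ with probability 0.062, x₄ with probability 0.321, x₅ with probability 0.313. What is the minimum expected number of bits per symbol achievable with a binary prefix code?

Repeatedly combine the two least-probable nodes; the expected code length is the sum of the merged weights.
merge 31/500 + 87/1000 → 149/1000
merge 149/1000 + 217/1000 → 183/500
merge 313/1000 + 321/1000 → 317/500
merge 183/500 + 317/500 → 1
L = 149/1000 + 183/500 + 317/500 + 1 = 2149/1000 = 2.149 bits/symbol.

2.149 bits/symbol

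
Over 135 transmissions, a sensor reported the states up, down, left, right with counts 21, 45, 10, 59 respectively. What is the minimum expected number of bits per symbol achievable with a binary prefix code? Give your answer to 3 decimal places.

1.793 bits/symbol

Probabilities are the counts divided by 135.
Repeatedly combine the two least-probable nodes; the expected code length is the sum of the merged weights.
merge 2/27 + 7/45 → 31/135
merge 31/135 + 1/3 → 76/135
merge 59/135 + 76/135 → 1
L = 31/135 + 76/135 + 1 = 242/135 ≈ 1.793 bits/symbol.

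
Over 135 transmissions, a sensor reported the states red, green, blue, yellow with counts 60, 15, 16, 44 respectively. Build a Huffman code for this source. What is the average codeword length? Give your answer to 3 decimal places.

1.785 bits/symbol

Probabilities are the counts divided by 135.
Repeatedly combine the two least-probable nodes; the expected code length is the sum of the merged weights.
merge 1/9 + 16/135 → 31/135
merge 31/135 + 44/135 → 5/9
merge 4/9 + 5/9 → 1
L = 31/135 + 5/9 + 1 = 241/135 ≈ 1.785 bits/symbol.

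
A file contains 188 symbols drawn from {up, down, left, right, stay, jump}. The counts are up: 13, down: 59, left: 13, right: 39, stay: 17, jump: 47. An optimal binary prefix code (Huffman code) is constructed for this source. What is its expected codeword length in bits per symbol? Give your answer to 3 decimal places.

2.367 bits/symbol

Probabilities are the counts divided by 188.
Repeatedly combine the two least-probable nodes; the expected code length is the sum of the merged weights.
merge 13/188 + 13/188 → 13/94
merge 17/188 + 13/94 → 43/188
merge 39/188 + 43/188 → 41/94
merge 1/4 + 59/188 → 53/94
merge 41/94 + 53/94 → 1
L = 13/94 + 43/188 + 41/94 + 53/94 + 1 = 445/188 ≈ 2.367 bits/symbol.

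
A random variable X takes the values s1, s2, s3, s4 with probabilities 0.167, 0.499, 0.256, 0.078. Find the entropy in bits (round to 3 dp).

1.722 bits

H = −Σ pᵢ log₂ pᵢ.
−0.167·log₂(0.167) = 0.4312
−0.499·log₂(0.499) = 0.5004
−0.256·log₂(0.256) = 0.5032
−0.078·log₂(0.078) = 0.2871
Sum ≈ 1.7220 → 1.722 bits.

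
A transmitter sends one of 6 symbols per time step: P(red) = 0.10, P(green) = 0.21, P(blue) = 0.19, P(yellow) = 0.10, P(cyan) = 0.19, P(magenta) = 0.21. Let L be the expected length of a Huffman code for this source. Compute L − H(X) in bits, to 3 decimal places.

0.060 bits

Entropy H = −Σ p log₂ p ≈ 2.5205 bits.
Huffman merges: 1/10+1/10→1/5; 19/100+19/100→19/50; 1/5+21/100→41/100; 21/100+19/50→59/100; 41/100+59/100→1. L = 129/50 ≈ 2.5800.
L − H = 2.5800 − 2.5205 = 0.060 bits.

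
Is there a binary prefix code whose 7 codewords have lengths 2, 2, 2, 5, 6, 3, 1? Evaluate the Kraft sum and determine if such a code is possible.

With common denominator 2^6 = 64: Σ 2^(−ℓᵢ) = 16/64 + 16/64 + 16/64 + 2/64 + 1/64 + 8/64 + 32/64 = 91/64 = 1.421875.
Kraft's inequality requires Σ ≤ 1; here Σ = 1.421875 > 1, so no such prefix code exists.

1.421875; no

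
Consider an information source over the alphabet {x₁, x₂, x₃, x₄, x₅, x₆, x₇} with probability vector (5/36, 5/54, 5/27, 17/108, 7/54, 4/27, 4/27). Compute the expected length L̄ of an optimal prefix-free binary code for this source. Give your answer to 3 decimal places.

2.815 bits/symbol

Repeatedly combine the two least-probable nodes; the expected code length is the sum of the merged weights.
merge 5/54 + 7/54 → 2/9
merge 5/36 + 4/27 → 31/108
merge 4/27 + 17/108 → 11/36
merge 5/27 + 2/9 → 11/27
merge 31/108 + 11/36 → 16/27
merge 11/27 + 16/27 → 1
L = 2/9 + 31/108 + 11/36 + 11/27 + 16/27 + 1 = 76/27 ≈ 2.815 bits/symbol.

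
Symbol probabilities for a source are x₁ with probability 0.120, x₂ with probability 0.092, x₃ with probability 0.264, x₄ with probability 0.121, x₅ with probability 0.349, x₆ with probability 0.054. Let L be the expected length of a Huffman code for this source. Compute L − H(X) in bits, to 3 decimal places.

Entropy H = −Σ p log₂ p ≈ 2.3171 bits.
Huffman merges: 27/500+23/250→73/500; 3/25+121/1000→241/1000; 73/500+241/1000→387/1000; 33/125+349/1000→613/1000; 387/1000+613/1000→1. L = 2387/1000 ≈ 2.3870.
L − H = 2.3870 − 2.3171 = 0.070 bits.

0.070 bits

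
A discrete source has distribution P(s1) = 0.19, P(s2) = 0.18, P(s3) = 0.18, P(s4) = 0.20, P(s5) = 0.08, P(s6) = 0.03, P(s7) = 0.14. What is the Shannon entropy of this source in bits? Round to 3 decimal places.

2.651 bits

H = −Σ pᵢ log₂ pᵢ.
−0.19·log₂(0.19) = 0.4552
−0.18·log₂(0.18) = 0.4453
−0.18·log₂(0.18) = 0.4453
−0.20·log₂(0.20) = 0.4644
−0.08·log₂(0.08) = 0.2915
−0.03·log₂(0.03) = 0.1518
−0.14·log₂(0.14) = 0.3971
Sum ≈ 2.6506 → 2.651 bits.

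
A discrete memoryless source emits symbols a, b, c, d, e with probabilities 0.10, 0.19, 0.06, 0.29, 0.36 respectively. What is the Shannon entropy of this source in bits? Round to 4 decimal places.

2.0795 bits

H = −Σ pᵢ log₂ pᵢ.
−0.10·log₂(0.10) = 0.3322
−0.19·log₂(0.19) = 0.4552
−0.06·log₂(0.06) = 0.2435
−0.29·log₂(0.29) = 0.5179
−0.36·log₂(0.36) = 0.5306
Sum ≈ 2.0795 → 2.0795 bits.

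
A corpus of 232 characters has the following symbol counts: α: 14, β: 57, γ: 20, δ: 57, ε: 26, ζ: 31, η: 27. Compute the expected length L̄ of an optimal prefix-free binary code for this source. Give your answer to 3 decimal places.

2.655 bits/symbol

Probabilities are the counts divided by 232.
Repeatedly combine the two least-probable nodes; the expected code length is the sum of the merged weights.
merge 7/116 + 5/58 → 17/116
merge 13/116 + 27/232 → 53/232
merge 31/232 + 17/116 → 65/232
merge 53/232 + 57/232 → 55/116
merge 57/232 + 65/232 → 61/116
merge 55/116 + 61/116 → 1
L = 17/116 + 53/232 + 65/232 + 55/116 + 61/116 + 1 = 77/29 ≈ 2.655 bits/symbol.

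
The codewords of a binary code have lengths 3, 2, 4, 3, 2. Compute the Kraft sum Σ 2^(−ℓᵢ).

With common denominator 2^4 = 16: Σ 2^(−ℓᵢ) = 2/16 + 4/16 + 1/16 + 2/16 + 4/16 = 13/16 = 0.8125.

0.8125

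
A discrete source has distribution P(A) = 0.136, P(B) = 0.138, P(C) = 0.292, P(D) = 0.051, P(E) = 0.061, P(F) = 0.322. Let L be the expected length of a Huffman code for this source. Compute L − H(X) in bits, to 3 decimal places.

0.064 bits

Entropy H = −Σ p log₂ p ≈ 2.2959 bits.
Huffman merges: 51/1000+61/1000→14/125; 14/125+17/125→31/125; 69/500+31/125→193/500; 73/250+161/500→307/500; 193/500+307/500→1. L = 59/25 ≈ 2.3600.
L − H = 2.3600 − 2.2959 = 0.064 bits.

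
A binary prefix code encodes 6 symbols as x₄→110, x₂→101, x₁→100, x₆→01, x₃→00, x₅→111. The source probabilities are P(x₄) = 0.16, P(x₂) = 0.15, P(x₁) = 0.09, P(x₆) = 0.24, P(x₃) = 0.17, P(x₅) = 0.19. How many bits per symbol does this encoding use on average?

2.59 bits/symbol

L̄ = Σ pᵢ·ℓᵢ = 0.16·3 + 0.15·3 + 0.09·3 + 0.24·2 + 0.17·2 + 0.19·3 = 2.59 bits/symbol.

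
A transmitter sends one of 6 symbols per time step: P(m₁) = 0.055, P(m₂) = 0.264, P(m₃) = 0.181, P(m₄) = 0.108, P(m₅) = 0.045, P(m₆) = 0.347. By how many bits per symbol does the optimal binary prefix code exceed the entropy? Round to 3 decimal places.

0.046 bits

Entropy H = −Σ p log₂ p ≈ 2.2617 bits.
Huffman merges: 9/200+11/200→1/10; 1/10+27/250→26/125; 181/1000+26/125→389/1000; 33/125+347/1000→611/1000; 389/1000+611/1000→1. L = 577/250 ≈ 2.3080.
L − H = 2.3080 − 2.2617 = 0.046 bits.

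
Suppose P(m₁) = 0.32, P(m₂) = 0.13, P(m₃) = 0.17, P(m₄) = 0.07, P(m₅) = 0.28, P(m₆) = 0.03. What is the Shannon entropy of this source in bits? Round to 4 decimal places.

H = −Σ pᵢ log₂ pᵢ.
−0.32·log₂(0.32) = 0.5260
−0.13·log₂(0.13) = 0.3826
−0.17·log₂(0.17) = 0.4346
−0.07·log₂(0.07) = 0.2686
−0.28·log₂(0.28) = 0.5142
−0.03·log₂(0.03) = 0.1518
Sum ≈ 2.2778 → 2.2778 bits.

2.2778 bits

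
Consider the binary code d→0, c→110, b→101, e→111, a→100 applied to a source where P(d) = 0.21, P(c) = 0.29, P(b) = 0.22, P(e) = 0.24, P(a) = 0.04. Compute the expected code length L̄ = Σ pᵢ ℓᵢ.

2.58 bits/symbol

L̄ = Σ pᵢ·ℓᵢ = 0.21·1 + 0.29·3 + 0.22·3 + 0.24·3 + 0.04·3 = 2.58 bits/symbol.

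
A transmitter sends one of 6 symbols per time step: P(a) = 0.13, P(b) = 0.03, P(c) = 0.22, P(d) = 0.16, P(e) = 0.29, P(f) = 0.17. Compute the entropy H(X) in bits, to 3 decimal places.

2.390 bits

H = −Σ pᵢ log₂ pᵢ.
−0.13·log₂(0.13) = 0.3826
−0.03·log₂(0.03) = 0.1518
−0.22·log₂(0.22) = 0.4806
−0.16·log₂(0.16) = 0.4230
−0.29·log₂(0.29) = 0.5179
−0.17·log₂(0.17) = 0.4346
Sum ≈ 2.3905 → 2.390 bits.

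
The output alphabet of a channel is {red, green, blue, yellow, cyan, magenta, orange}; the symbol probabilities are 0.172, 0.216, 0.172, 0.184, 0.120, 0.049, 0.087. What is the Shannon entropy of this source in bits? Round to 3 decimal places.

H = −Σ pᵢ log₂ pᵢ.
−0.172·log₂(0.172) = 0.4368
−0.216·log₂(0.216) = 0.4776
−0.172·log₂(0.172) = 0.4368
−0.184·log₂(0.184) = 0.4494
−0.120·log₂(0.120) = 0.3671
−0.049·log₂(0.049) = 0.2132
−0.087·log₂(0.087) = 0.3065
Sum ≈ 2.6873 → 2.687 bits.

2.687 bits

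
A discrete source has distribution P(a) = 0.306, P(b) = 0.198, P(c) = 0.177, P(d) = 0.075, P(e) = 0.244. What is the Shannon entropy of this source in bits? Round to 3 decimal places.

H = −Σ pᵢ log₂ pᵢ.
−0.306·log₂(0.306) = 0.5228
−0.198·log₂(0.198) = 0.4626
−0.177·log₂(0.177) = 0.4422
−0.075·log₂(0.075) = 0.2803
−0.244·log₂(0.244) = 0.4966
Sum ≈ 2.2044 → 2.204 bits.

2.204 bits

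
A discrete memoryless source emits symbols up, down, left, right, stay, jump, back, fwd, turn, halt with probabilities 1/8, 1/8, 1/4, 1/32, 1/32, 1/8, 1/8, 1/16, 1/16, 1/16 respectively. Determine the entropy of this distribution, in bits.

3.0625 bits

Each probability is a power of 1/2, so log₂(1/p) is an integer.
H = Σ p·log₂(1/p) = 1/8·3 + 1/8·3 + 1/4·2 + 1/32·5 + 1/32·5 + 1/8·3 + 1/8·3 + 1/16·4 + 1/16·4 + 1/16·4 = 3.0625 bits.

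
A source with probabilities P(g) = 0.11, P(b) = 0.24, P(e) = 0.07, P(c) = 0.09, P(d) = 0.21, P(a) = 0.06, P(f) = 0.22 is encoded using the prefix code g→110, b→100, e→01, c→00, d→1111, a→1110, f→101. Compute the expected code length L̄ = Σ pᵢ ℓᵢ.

3.11 bits/symbol

L̄ = Σ pᵢ·ℓᵢ = 0.11·3 + 0.24·3 + 0.07·2 + 0.09·2 + 0.21·4 + 0.06·4 + 0.22·3 = 3.11 bits/symbol.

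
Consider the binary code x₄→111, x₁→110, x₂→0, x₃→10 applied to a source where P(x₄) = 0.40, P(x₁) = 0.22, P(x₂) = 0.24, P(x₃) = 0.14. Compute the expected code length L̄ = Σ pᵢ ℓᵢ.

L̄ = Σ pᵢ·ℓᵢ = 0.40·3 + 0.22·3 + 0.24·1 + 0.14·2 = 2.38 bits/symbol.

2.38 bits/symbol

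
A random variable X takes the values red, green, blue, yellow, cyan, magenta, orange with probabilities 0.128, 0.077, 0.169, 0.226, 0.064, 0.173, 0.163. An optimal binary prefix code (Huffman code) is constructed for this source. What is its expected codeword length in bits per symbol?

Repeatedly combine the two least-probable nodes; the expected code length is the sum of the merged weights.
merge 8/125 + 77/1000 → 141/1000
merge 16/125 + 141/1000 → 269/1000
merge 163/1000 + 169/1000 → 83/250
merge 173/1000 + 113/500 → 399/1000
merge 269/1000 + 83/250 → 601/1000
merge 399/1000 + 601/1000 → 1
L = 141/1000 + 269/1000 + 83/250 + 399/1000 + 601/1000 + 1 = 1371/500 = 2.742 bits/symbol.

2.742 bits/symbol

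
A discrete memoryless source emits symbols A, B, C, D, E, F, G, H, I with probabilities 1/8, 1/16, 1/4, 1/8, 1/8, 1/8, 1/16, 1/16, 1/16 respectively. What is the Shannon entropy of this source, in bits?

Each probability is a power of 1/2, so log₂(1/p) is an integer.
H = Σ p·log₂(1/p) = 1/8·3 + 1/16·4 + 1/4·2 + 1/8·3 + 1/8·3 + 1/8·3 + 1/16·4 + 1/16·4 + 1/16·4 = 3 bits.

3 bits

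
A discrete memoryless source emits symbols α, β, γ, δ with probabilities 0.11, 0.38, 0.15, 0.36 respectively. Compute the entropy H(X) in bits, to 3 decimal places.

H = −Σ pᵢ log₂ pᵢ.
−0.11·log₂(0.11) = 0.3503
−0.38·log₂(0.38) = 0.5305
−0.15·log₂(0.15) = 0.4105
−0.36·log₂(0.36) = 0.5306
Sum ≈ 1.8219 → 1.822 bits.

1.822 bits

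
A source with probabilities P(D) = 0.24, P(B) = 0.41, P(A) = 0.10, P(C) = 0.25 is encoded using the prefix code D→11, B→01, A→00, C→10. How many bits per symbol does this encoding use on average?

L̄ = Σ pᵢ·ℓᵢ = 0.24·2 + 0.41·2 + 0.10·2 + 0.25·2 = 2 bits/symbol.

2 bits/symbol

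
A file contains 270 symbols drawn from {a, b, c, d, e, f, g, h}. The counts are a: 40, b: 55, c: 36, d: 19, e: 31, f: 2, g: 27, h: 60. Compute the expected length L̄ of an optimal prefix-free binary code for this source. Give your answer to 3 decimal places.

Probabilities are the counts divided by 270.
Repeatedly combine the two least-probable nodes; the expected code length is the sum of the merged weights.
merge 1/135 + 19/270 → 7/90
merge 7/90 + 1/10 → 8/45
merge 31/270 + 2/15 → 67/270
merge 4/27 + 8/45 → 44/135
merge 11/54 + 2/9 → 23/54
merge 67/270 + 44/135 → 31/54
merge 23/54 + 31/54 → 1
L = 7/90 + 8/45 + 67/270 + 44/135 + 23/54 + 31/54 + 1 = 382/135 ≈ 2.830 bits/symbol.

2.830 bits/symbol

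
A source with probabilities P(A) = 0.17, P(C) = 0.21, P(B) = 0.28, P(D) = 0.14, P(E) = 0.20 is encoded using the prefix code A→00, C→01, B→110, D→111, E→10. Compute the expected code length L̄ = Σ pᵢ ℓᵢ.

L̄ = Σ pᵢ·ℓᵢ = 0.17·2 + 0.21·2 + 0.28·3 + 0.14·3 + 0.20·2 = 2.42 bits/symbol.

2.42 bits/symbol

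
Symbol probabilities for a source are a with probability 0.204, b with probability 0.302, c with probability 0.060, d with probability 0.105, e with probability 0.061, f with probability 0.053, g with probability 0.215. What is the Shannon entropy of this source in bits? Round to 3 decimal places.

H = −Σ pᵢ log₂ pᵢ.
−0.204·log₂(0.204) = 0.4678
−0.302·log₂(0.302) = 0.5217
−0.060·log₂(0.060) = 0.2435
−0.105·log₂(0.105) = 0.3414
−0.061·log₂(0.061) = 0.2461
−0.053·log₂(0.053) = 0.2246
−0.215·log₂(0.215) = 0.4768
Sum ≈ 2.5220 → 2.522 bits.

2.522 bits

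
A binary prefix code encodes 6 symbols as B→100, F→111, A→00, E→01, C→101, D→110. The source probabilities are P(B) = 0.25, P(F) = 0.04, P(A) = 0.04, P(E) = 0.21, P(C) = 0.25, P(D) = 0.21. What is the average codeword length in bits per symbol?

2.75 bits/symbol

L̄ = Σ pᵢ·ℓᵢ = 0.25·3 + 0.04·3 + 0.04·2 + 0.21·2 + 0.25·3 + 0.21·3 = 2.75 bits/symbol.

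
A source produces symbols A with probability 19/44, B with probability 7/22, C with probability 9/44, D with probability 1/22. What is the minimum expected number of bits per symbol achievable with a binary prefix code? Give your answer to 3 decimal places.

1.818 bits/symbol

Repeatedly combine the two least-probable nodes; the expected code length is the sum of the merged weights.
merge 1/22 + 9/44 → 1/4
merge 1/4 + 7/22 → 25/44
merge 19/44 + 25/44 → 1
L = 1/4 + 25/44 + 1 = 20/11 ≈ 1.818 bits/symbol.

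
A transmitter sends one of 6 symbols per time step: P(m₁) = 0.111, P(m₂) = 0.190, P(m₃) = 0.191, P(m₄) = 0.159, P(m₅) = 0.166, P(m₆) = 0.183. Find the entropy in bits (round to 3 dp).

H = −Σ pᵢ log₂ pᵢ.
−0.111·log₂(0.111) = 0.3520
−0.190·log₂(0.190) = 0.4552
−0.191·log₂(0.191) = 0.4562
−0.159·log₂(0.159) = 0.4218
−0.166·log₂(0.166) = 0.4301
−0.183·log₂(0.183) = 0.4484
Sum ≈ 2.5637 → 2.564 bits.

2.564 bits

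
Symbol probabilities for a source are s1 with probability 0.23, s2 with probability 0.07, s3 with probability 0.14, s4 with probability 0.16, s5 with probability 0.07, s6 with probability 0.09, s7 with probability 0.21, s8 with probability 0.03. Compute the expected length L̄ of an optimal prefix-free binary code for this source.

2.82 bits/symbol

Repeatedly combine the two least-probable nodes; the expected code length is the sum of the merged weights.
merge 3/100 + 7/100 → 1/10
merge 7/100 + 9/100 → 4/25
merge 1/10 + 7/50 → 6/25
merge 4/25 + 4/25 → 8/25
merge 21/100 + 23/100 → 11/25
merge 6/25 + 8/25 → 14/25
merge 11/25 + 14/25 → 1
L = 1/10 + 4/25 + 6/25 + 8/25 + 11/25 + 14/25 + 1 = 141/50 = 2.82 bits/symbol.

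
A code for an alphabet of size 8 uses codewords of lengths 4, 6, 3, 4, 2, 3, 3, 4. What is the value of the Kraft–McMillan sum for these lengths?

With common denominator 2^6 = 64: Σ 2^(−ℓᵢ) = 4/64 + 1/64 + 8/64 + 4/64 + 16/64 + 8/64 + 8/64 + 4/64 = 53/64 = 0.828125.

0.828125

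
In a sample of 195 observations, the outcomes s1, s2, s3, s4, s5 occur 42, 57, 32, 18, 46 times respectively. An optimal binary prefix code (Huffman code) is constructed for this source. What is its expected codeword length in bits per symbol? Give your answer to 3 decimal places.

2.256 bits/symbol

Probabilities are the counts divided by 195.
Repeatedly combine the two least-probable nodes; the expected code length is the sum of the merged weights.
merge 6/65 + 32/195 → 10/39
merge 14/65 + 46/195 → 88/195
merge 10/39 + 19/65 → 107/195
merge 88/195 + 107/195 → 1
L = 10/39 + 88/195 + 107/195 + 1 = 88/39 ≈ 2.256 bits/symbol.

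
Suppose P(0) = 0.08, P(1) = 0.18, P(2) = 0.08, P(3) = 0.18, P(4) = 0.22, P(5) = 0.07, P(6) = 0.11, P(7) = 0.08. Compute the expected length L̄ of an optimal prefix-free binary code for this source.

Repeatedly combine the two least-probable nodes; the expected code length is the sum of the merged weights.
merge 7/100 + 2/25 → 3/20
merge 2/25 + 2/25 → 4/25
merge 11/100 + 3/20 → 13/50
merge 4/25 + 9/50 → 17/50
merge 9/50 + 11/50 → 2/5
merge 13/50 + 17/50 → 3/5
merge 2/5 + 3/5 → 1
L = 3/20 + 4/25 + 13/50 + 17/50 + 2/5 + 3/5 + 1 = 291/100 = 2.91 bits/symbol.

2.91 bits/symbol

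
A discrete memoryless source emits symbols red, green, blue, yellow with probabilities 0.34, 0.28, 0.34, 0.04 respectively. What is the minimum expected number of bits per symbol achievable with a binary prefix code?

Repeatedly combine the two least-probable nodes; the expected code length is the sum of the merged weights.
merge 1/25 + 7/25 → 8/25
merge 8/25 + 17/50 → 33/50
merge 17/50 + 33/50 → 1
L = 8/25 + 33/50 + 1 = 99/50 = 1.98 bits/symbol.

1.98 bits/symbol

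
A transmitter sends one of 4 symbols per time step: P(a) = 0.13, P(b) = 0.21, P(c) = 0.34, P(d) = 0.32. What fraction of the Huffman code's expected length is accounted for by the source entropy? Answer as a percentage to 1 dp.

Entropy H = −Σ p log₂ p ≈ 1.9107 bits.
Huffman merges: 13/100+21/100→17/50; 8/25+17/50→33/50; 17/50+33/50→1. L = 2 ≈ 2.0000.
Efficiency = H/L = 1.9107/2.0000 = 95.5%.

95.5%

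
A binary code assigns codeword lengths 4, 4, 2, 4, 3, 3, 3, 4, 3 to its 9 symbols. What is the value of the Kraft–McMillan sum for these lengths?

With common denominator 2^4 = 16: Σ 2^(−ℓᵢ) = 1/16 + 1/16 + 4/16 + 1/16 + 2/16 + 2/16 + 2/16 + 1/16 + 2/16 = 16/16 = 1.

1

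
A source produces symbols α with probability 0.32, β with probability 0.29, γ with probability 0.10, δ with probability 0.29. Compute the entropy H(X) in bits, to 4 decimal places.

1.8940 bits

H = −Σ pᵢ log₂ pᵢ.
−0.32·log₂(0.32) = 0.5260
−0.29·log₂(0.29) = 0.5179
−0.10·log₂(0.10) = 0.3322
−0.29·log₂(0.29) = 0.5179
Sum ≈ 1.8940 → 1.8940 bits.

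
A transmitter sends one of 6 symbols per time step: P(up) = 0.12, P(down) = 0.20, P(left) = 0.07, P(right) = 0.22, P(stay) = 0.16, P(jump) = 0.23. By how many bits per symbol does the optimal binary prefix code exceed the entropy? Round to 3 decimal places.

Entropy H = −Σ p log₂ p ≈ 2.4913 bits.
Huffman merges: 7/100+3/25→19/100; 4/25+19/100→7/20; 1/5+11/50→21/50; 23/100+7/20→29/50; 21/50+29/50→1. L = 127/50 ≈ 2.5400.
L − H = 2.5400 − 2.4913 = 0.049 bits.

0.049 bits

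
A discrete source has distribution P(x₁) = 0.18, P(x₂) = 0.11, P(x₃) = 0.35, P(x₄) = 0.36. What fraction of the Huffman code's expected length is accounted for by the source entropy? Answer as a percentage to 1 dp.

96.2%

Entropy H = −Σ p log₂ p ≈ 1.8563 bits.
Huffman merges: 11/100+9/50→29/100; 29/100+7/20→16/25; 9/25+16/25→1. L = 193/100 ≈ 1.9300.
Efficiency = H/L = 1.8563/1.9300 = 96.2%.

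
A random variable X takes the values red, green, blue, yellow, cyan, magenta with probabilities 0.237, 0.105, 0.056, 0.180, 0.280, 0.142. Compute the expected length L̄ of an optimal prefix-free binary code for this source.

Repeatedly combine the two least-probable nodes; the expected code length is the sum of the merged weights.
merge 7/125 + 21/200 → 161/1000
merge 71/500 + 161/1000 → 303/1000
merge 9/50 + 237/1000 → 417/1000
merge 7/25 + 303/1000 → 583/1000
merge 417/1000 + 583/1000 → 1
L = 161/1000 + 303/1000 + 417/1000 + 583/1000 + 1 = 308/125 = 2.464 bits/symbol.

2.464 bits/symbol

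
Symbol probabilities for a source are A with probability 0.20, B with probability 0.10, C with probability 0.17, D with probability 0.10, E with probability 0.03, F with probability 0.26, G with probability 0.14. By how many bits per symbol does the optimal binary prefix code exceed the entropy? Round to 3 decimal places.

0.052 bits

Entropy H = −Σ p log₂ p ≈ 2.6175 bits.
Huffman merges: 3/100+1/10→13/100; 1/10+13/100→23/100; 7/50+17/100→31/100; 1/5+23/100→43/100; 13/50+31/100→57/100; 43/100+57/100→1. L = 267/100 ≈ 2.6700.
L − H = 2.6700 − 2.6175 = 0.052 bits.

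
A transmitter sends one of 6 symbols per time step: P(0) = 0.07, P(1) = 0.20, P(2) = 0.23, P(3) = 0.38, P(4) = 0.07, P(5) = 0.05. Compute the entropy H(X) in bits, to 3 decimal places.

H = −Σ pᵢ log₂ pᵢ.
−0.07·log₂(0.07) = 0.2686
−0.20·log₂(0.20) = 0.4644
−0.23·log₂(0.23) = 0.4877
−0.38·log₂(0.38) = 0.5305
−0.07·log₂(0.07) = 0.2686
−0.05·log₂(0.05) = 0.2161
Sum ≈ 2.2357 → 2.236 bits.

2.236 bits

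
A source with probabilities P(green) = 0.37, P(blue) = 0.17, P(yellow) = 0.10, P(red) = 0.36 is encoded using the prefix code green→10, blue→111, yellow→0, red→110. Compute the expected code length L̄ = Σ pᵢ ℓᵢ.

2.43 bits/symbol

L̄ = Σ pᵢ·ℓᵢ = 0.37·2 + 0.17·3 + 0.10·1 + 0.36·3 = 2.43 bits/symbol.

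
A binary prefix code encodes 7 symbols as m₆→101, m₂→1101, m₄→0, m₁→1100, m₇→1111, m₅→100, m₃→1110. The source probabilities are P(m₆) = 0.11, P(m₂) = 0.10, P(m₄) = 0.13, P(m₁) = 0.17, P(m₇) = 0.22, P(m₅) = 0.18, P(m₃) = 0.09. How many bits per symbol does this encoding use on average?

L̄ = Σ pᵢ·ℓᵢ = 0.11·3 + 0.10·4 + 0.13·1 + 0.17·4 + 0.22·4 + 0.18·3 + 0.09·4 = 3.32 bits/symbol.

3.32 bits/symbol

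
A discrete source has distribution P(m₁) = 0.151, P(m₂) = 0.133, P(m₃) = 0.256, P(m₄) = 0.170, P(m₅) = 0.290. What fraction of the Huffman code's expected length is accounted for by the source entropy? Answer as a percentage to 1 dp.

98.7%

Entropy H = −Σ p log₂ p ≈ 2.2547 bits.
Huffman merges: 133/1000+151/1000→71/250; 17/100+32/125→213/500; 71/250+29/100→287/500; 213/500+287/500→1. L = 571/250 ≈ 2.2840.
Efficiency = H/L = 2.2547/2.2840 = 98.7%.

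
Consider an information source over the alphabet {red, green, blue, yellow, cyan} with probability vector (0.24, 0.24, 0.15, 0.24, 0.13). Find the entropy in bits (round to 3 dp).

H = −Σ pᵢ log₂ pᵢ.
−0.24·log₂(0.24) = 0.4941
−0.24·log₂(0.24) = 0.4941
−0.15·log₂(0.15) = 0.4105
−0.24·log₂(0.24) = 0.4941
−0.13·log₂(0.13) = 0.3826
Sum ≈ 2.2756 → 2.276 bits.

2.276 bits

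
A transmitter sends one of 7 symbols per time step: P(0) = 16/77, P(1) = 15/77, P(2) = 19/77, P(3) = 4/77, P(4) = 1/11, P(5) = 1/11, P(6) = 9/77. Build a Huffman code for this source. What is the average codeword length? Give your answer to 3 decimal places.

2.688 bits/symbol

Repeatedly combine the two least-probable nodes; the expected code length is the sum of the merged weights.
merge 4/77 + 1/11 → 1/7
merge 1/11 + 9/77 → 16/77
merge 1/7 + 15/77 → 26/77
merge 16/77 + 16/77 → 32/77
merge 19/77 + 26/77 → 45/77
merge 32/77 + 45/77 → 1
L = 1/7 + 16/77 + 26/77 + 32/77 + 45/77 + 1 = 207/77 ≈ 2.688 bits/symbol.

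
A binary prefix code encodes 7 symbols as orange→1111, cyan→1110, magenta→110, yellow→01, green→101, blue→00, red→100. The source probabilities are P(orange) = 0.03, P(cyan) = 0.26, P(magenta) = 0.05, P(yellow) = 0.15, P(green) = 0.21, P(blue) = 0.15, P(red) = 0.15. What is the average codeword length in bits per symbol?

L̄ = Σ pᵢ·ℓᵢ = 0.03·4 + 0.26·4 + 0.05·3 + 0.15·2 + 0.21·3 + 0.15·2 + 0.15·3 = 2.99 bits/symbol.

2.99 bits/symbol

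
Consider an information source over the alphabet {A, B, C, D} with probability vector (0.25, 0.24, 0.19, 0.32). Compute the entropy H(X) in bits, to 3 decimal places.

H = −Σ pᵢ log₂ pᵢ.
−0.25·log₂(0.25) = 0.5000
−0.24·log₂(0.24) = 0.4941
−0.19·log₂(0.19) = 0.4552
−0.32·log₂(0.32) = 0.5260
Sum ≈ 1.9754 → 1.975 bits.

1.975 bits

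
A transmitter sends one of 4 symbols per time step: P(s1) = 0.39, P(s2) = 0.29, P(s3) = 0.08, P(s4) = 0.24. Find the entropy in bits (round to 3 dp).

1.833 bits

H = −Σ pᵢ log₂ pᵢ.
−0.39·log₂(0.39) = 0.5298
−0.29·log₂(0.29) = 0.5179
−0.08·log₂(0.08) = 0.2915
−0.24·log₂(0.24) = 0.4941
Sum ≈ 1.8333 → 1.833 bits.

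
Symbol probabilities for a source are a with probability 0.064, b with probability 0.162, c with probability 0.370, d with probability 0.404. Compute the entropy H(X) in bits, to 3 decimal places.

H = −Σ pᵢ log₂ pᵢ.
−0.064·log₂(0.064) = 0.2538
−0.162·log₂(0.162) = 0.4254
−0.370·log₂(0.370) = 0.5307
−0.404·log₂(0.404) = 0.5283
Sum ≈ 1.7382 → 1.738 bits.

1.738 bits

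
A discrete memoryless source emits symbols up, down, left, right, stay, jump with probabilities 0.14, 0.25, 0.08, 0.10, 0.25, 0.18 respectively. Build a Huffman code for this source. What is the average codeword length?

Repeatedly combine the two least-probable nodes; the expected code length is the sum of the merged weights.
merge 2/25 + 1/10 → 9/50
merge 7/50 + 9/50 → 8/25
merge 9/50 + 1/4 → 43/100
merge 1/4 + 8/25 → 57/100
merge 43/100 + 57/100 → 1
L = 9/50 + 8/25 + 43/100 + 57/100 + 1 = 5/2 = 2.5 bits/symbol.

2.5 bits/symbol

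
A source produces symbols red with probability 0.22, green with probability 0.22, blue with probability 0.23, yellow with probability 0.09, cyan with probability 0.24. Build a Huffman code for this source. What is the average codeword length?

2.31 bits/symbol

Repeatedly combine the two least-probable nodes; the expected code length is the sum of the merged weights.
merge 9/100 + 11/50 → 31/100
merge 11/50 + 23/100 → 9/20
merge 6/25 + 31/100 → 11/20
merge 9/20 + 11/20 → 1
L = 31/100 + 9/20 + 11/20 + 1 = 231/100 = 2.31 bits/symbol.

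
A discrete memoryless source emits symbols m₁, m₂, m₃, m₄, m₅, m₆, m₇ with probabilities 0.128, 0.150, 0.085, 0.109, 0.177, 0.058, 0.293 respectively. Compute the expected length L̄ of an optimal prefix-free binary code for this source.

Repeatedly combine the two least-probable nodes; the expected code length is the sum of the merged weights.
merge 29/500 + 17/200 → 143/1000
merge 109/1000 + 16/125 → 237/1000
merge 143/1000 + 3/20 → 293/1000
merge 177/1000 + 237/1000 → 207/500
merge 293/1000 + 293/1000 → 293/500
merge 207/500 + 293/500 → 1
L = 143/1000 + 237/1000 + 293/1000 + 207/500 + 293/500 + 1 = 2673/1000 = 2.673 bits/symbol.

2.673 bits/symbol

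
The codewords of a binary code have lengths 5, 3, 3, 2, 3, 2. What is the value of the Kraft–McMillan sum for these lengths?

With common denominator 2^5 = 32: Σ 2^(−ℓᵢ) = 1/32 + 4/32 + 4/32 + 8/32 + 4/32 + 8/32 = 29/32 = 0.90625.

0.90625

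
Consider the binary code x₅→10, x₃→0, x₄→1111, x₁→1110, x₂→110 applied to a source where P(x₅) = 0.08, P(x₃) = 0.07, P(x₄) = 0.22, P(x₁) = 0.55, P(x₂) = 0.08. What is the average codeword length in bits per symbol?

L̄ = Σ pᵢ·ℓᵢ = 0.08·2 + 0.07·1 + 0.22·4 + 0.55·4 + 0.08·3 = 3.55 bits/symbol.

3.55 bits/symbol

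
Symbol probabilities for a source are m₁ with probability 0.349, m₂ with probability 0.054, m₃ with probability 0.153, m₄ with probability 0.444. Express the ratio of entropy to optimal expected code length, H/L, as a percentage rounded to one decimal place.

Entropy H = −Σ p log₂ p ≈ 1.6919 bits.
Huffman merges: 27/500+153/1000→207/1000; 207/1000+349/1000→139/250; 111/250+139/250→1. L = 1763/1000 ≈ 1.7630.
Efficiency = H/L = 1.6919/1.7630 = 96.0%.

96.0%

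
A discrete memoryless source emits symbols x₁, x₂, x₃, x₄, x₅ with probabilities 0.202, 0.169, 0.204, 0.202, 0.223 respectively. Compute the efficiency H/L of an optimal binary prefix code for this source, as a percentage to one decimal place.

Entropy H = −Σ p log₂ p ≈ 2.3163 bits.
Huffman merges: 169/1000+101/500→371/1000; 101/500+51/250→203/500; 223/1000+371/1000→297/500; 203/500+297/500→1. L = 2371/1000 ≈ 2.3710.
Efficiency = H/L = 2.3163/2.3710 = 97.7%.

97.7%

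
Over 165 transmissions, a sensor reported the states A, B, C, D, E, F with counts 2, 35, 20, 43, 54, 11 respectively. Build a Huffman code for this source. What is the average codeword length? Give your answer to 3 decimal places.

Probabilities are the counts divided by 165.
Repeatedly combine the two least-probable nodes; the expected code length is the sum of the merged weights.
merge 2/165 + 1/15 → 13/165
merge 13/165 + 4/33 → 1/5
merge 1/5 + 7/33 → 68/165
merge 43/165 + 18/55 → 97/165
merge 68/165 + 97/165 → 1
L = 13/165 + 1/5 + 68/165 + 97/165 + 1 = 376/165 ≈ 2.279 bits/symbol.

2.279 bits/symbol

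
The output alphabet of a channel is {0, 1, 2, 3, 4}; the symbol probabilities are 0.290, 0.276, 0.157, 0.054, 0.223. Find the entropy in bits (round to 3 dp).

2.160 bits

H = −Σ pᵢ log₂ pᵢ.
−0.290·log₂(0.290) = 0.5179
−0.276·log₂(0.276) = 0.5126
−0.157·log₂(0.157) = 0.4194
−0.054·log₂(0.054) = 0.2274
−0.223·log₂(0.223) = 0.4828
Sum ≈ 2.1600 → 2.160 bits.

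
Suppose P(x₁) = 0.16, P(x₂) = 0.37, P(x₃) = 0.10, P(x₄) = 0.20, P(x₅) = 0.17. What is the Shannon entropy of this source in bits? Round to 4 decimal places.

2.1849 bits

H = −Σ pᵢ log₂ pᵢ.
−0.16·log₂(0.16) = 0.4230
−0.37·log₂(0.37) = 0.5307
−0.10·log₂(0.10) = 0.3322
−0.20·log₂(0.20) = 0.4644
−0.17·log₂(0.17) = 0.4346
Sum ≈ 2.1849 → 2.1849 bits.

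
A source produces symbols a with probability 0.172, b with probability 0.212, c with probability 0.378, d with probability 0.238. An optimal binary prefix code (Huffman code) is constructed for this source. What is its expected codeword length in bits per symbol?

Repeatedly combine the two least-probable nodes; the expected code length is the sum of the merged weights.
merge 43/250 + 53/250 → 48/125
merge 119/500 + 189/500 → 77/125
merge 48/125 + 77/125 → 1
L = 48/125 + 77/125 + 1 = 2 bits/symbol.

2 bits/symbol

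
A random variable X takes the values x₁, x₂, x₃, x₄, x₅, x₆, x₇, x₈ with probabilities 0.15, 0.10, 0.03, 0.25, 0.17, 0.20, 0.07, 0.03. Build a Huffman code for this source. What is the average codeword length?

2.74 bits/symbol

Repeatedly combine the two least-probable nodes; the expected code length is the sum of the merged weights.
merge 3/100 + 3/100 → 3/50
merge 3/50 + 7/100 → 13/100
merge 1/10 + 13/100 → 23/100
merge 3/20 + 17/100 → 8/25
merge 1/5 + 23/100 → 43/100
merge 1/4 + 8/25 → 57/100
merge 43/100 + 57/100 → 1
L = 3/50 + 13/100 + 23/100 + 8/25 + 43/100 + 57/100 + 1 = 137/50 = 2.74 bits/symbol.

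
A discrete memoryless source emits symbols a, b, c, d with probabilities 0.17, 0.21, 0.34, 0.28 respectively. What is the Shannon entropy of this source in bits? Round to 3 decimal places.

1.951 bits

H = −Σ pᵢ log₂ pᵢ.
−0.17·log₂(0.17) = 0.4346
−0.21·log₂(0.21) = 0.4728
−0.34·log₂(0.34) = 0.5292
−0.28·log₂(0.28) = 0.5142
Sum ≈ 1.9508 → 1.951 bits.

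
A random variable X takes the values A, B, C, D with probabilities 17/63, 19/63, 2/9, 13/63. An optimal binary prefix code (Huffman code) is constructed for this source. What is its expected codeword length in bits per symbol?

Repeatedly combine the two least-probable nodes; the expected code length is the sum of the merged weights.
merge 13/63 + 2/9 → 3/7
merge 17/63 + 19/63 → 4/7
merge 3/7 + 4/7 → 1
L = 3/7 + 4/7 + 1 = 2 bits/symbol.

2 bits/symbol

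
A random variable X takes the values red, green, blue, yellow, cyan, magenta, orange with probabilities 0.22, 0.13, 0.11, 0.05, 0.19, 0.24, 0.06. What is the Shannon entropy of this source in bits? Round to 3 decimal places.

2.622 bits

H = −Σ pᵢ log₂ pᵢ.
−0.22·log₂(0.22) = 0.4806
−0.13·log₂(0.13) = 0.3826
−0.11·log₂(0.11) = 0.3503
−0.05·log₂(0.05) = 0.2161
−0.19·log₂(0.19) = 0.4552
−0.24·log₂(0.24) = 0.4941
−0.06·log₂(0.06) = 0.2435
Sum ≈ 2.6225 → 2.622 bits.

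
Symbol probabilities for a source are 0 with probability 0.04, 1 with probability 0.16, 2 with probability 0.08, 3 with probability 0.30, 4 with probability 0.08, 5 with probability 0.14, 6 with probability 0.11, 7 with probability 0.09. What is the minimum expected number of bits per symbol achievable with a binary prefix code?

2.82 bits/symbol

Repeatedly combine the two least-probable nodes; the expected code length is the sum of the merged weights.
merge 1/25 + 2/25 → 3/25
merge 2/25 + 9/100 → 17/100
merge 11/100 + 3/25 → 23/100
merge 7/50 + 4/25 → 3/10
merge 17/100 + 23/100 → 2/5
merge 3/10 + 3/10 → 3/5
merge 2/5 + 3/5 → 1
L = 3/25 + 17/100 + 23/100 + 3/10 + 2/5 + 3/5 + 1 = 141/50 = 2.82 bits/symbol.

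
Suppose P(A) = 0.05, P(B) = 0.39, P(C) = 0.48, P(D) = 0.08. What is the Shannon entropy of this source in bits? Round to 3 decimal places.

1.546 bits

H = −Σ pᵢ log₂ pᵢ.
−0.05·log₂(0.05) = 0.2161
−0.39·log₂(0.39) = 0.5298
−0.48·log₂(0.48) = 0.5083
−0.08·log₂(0.08) = 0.2915
Sum ≈ 1.5457 → 1.546 bits.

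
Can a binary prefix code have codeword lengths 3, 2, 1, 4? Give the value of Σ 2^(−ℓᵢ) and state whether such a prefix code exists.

With common denominator 2^4 = 16: Σ 2^(−ℓᵢ) = 2/16 + 4/16 + 8/16 + 1/16 = 15/16 = 0.9375.
Kraft's inequality requires Σ ≤ 1; here Σ = 0.9375 ≤ 1, so such a prefix code exists.

0.9375; yes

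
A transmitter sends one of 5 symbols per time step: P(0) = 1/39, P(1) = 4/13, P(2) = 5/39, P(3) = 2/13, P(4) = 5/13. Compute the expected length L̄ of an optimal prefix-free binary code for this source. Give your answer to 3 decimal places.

Repeatedly combine the two least-probable nodes; the expected code length is the sum of the merged weights.
merge 1/39 + 5/39 → 2/13
merge 2/13 + 2/13 → 4/13
merge 4/13 + 4/13 → 8/13
merge 5/13 + 8/13 → 1
L = 2/13 + 4/13 + 8/13 + 1 = 27/13 ≈ 2.077 bits/symbol.

2.077 bits/symbol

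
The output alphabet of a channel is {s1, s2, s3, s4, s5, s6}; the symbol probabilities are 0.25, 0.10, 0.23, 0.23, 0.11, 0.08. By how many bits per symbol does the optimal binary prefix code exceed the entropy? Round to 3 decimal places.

0.021 bits

Entropy H = −Σ p log₂ p ≈ 2.4493 bits.
Huffman merges: 2/25+1/10→9/50; 11/100+9/50→29/100; 23/100+23/100→23/50; 1/4+29/100→27/50; 23/50+27/50→1. L = 247/100 ≈ 2.4700.
L − H = 2.4700 − 2.4493 = 0.021 bits.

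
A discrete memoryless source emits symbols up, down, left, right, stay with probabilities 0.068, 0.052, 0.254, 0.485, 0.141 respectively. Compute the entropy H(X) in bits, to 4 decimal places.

1.8925 bits

H = −Σ pᵢ log₂ pᵢ.
−0.068·log₂(0.068) = 0.2637
−0.052·log₂(0.052) = 0.2218
−0.254·log₂(0.254) = 0.5022
−0.485·log₂(0.485) = 0.5063
−0.141·log₂(0.141) = 0.3985
Sum ≈ 1.8925 → 1.8925 bits.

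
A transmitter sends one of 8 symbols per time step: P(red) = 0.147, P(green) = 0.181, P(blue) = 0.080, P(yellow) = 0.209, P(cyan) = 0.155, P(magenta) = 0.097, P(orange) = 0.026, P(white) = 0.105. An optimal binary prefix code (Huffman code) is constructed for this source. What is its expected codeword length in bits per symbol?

Repeatedly combine the two least-probable nodes; the expected code length is the sum of the merged weights.
merge 13/500 + 2/25 → 53/500
merge 97/1000 + 21/200 → 101/500
merge 53/500 + 147/1000 → 253/1000
merge 31/200 + 181/1000 → 42/125
merge 101/500 + 209/1000 → 411/1000
merge 253/1000 + 42/125 → 589/1000
merge 411/1000 + 589/1000 → 1
L = 53/500 + 101/500 + 253/1000 + 42/125 + 411/1000 + 589/1000 + 1 = 2897/1000 = 2.897 bits/symbol.

2.897 bits/symbol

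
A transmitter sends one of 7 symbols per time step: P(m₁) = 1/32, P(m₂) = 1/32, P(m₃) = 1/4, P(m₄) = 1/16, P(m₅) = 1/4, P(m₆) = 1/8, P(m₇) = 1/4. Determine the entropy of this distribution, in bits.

Each probability is a power of 1/2, so log₂(1/p) is an integer.
H = Σ p·log₂(1/p) = 1/32·5 + 1/32·5 + 1/4·2 + 1/16·4 + 1/4·2 + 1/8·3 + 1/4·2 = 2.4375 bits.

2.4375 bits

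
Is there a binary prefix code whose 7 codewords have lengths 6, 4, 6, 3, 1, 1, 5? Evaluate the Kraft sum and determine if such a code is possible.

With common denominator 2^6 = 64: Σ 2^(−ℓᵢ) = 1/64 + 4/64 + 1/64 + 8/64 + 32/64 + 32/64 + 2/64 = 80/64 = 1.25.
Kraft's inequality requires Σ ≤ 1; here Σ = 1.25 > 1, so no such prefix code exists.

1.25; no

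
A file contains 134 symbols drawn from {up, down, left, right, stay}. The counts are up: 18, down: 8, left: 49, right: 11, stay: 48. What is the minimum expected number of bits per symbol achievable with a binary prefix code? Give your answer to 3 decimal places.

2.052 bits/symbol

Probabilities are the counts divided by 134.
Repeatedly combine the two least-probable nodes; the expected code length is the sum of the merged weights.
merge 4/67 + 11/134 → 19/134
merge 9/67 + 19/134 → 37/134
merge 37/134 + 24/67 → 85/134
merge 49/134 + 85/134 → 1
L = 19/134 + 37/134 + 85/134 + 1 = 275/134 ≈ 2.052 bits/symbol.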